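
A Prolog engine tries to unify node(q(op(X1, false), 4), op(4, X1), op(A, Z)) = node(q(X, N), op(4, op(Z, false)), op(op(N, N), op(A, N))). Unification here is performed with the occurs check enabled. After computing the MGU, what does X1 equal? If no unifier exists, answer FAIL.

Decompose node/3: q(op(X1, false), 4) = q(X, N),  op(4, X1) = op(4, op(Z, false)),  op(A, Z) = op(op(N, N), op(A, N)).
Decompose q/2: op(X1, false) = X,  4 = N.
Bind X := op(X1, false); no other remaining equation mentions X.
Bind N := 4; substituting into the one remaining equation that mentions N gives: op(A, Z) = op(op(4, 4), op(A, 4)).
Decompose op/2: 4 = 4,  X1 = op(Z, false).
Delete trivial equation 4 = 4.
Bind X1 := op(Z, false); no other remaining equation mentions X1. Substituting into the earlier binding gives X := op(op(Z, false), false).
Decompose op/2: A = op(4, 4),  Z = op(A, 4).
Bind A := op(4, 4); substituting into the remaining equation gives: Z = op(op(4, 4), 4).
Bind Z := op(op(4, 4), 4). Substituting into the earlier bindings gives X := op(op(op(op(4, 4), 4), false), false), X1 := op(op(op(4, 4), 4), false).
MGU = { X -> op(op(op(op(4, 4), 4), false), false), N -> 4, X1 -> op(op(op(4, 4), 4), false), A -> op(4, 4), Z -> op(op(4, 4), 4) }, so X1 -> op(op(op(4, 4), 4), false).

op(op(op(4, 4), 4), false)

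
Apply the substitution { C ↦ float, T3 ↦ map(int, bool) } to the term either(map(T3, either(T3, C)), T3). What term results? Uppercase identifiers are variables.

either(map(map(int, bool), either(map(int, bool), float)), map(int, bool))

Replace each occurrence of C with float.
Replace each occurrence of T3 with map(int, bool).
Result: either(map(map(int, bool), either(map(int, bool), float)), map(int, bool)).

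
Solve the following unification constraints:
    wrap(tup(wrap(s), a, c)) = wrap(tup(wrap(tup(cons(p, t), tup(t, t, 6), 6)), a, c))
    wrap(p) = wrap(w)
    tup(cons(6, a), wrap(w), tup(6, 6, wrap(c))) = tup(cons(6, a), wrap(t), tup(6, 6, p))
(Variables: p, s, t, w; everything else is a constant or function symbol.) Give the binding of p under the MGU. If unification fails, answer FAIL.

Decompose wrap/1: tup(wrap(s), a, c) = tup(wrap(tup(cons(p, t), tup(t, t, 6), 6)), a, c).
Decompose tup/3: wrap(s) = wrap(tup(cons(p, t), tup(t, t, 6), 6)),  a = a,  c = c.
Decompose wrap/1: s = tup(cons(p, t), tup(t, t, 6), 6).
Bind s := tup(cons(p, t), tup(t, t, 6), 6); no other remaining equation mentions s.
Delete trivial equation a = a.
Delete trivial equation c = c.
Decompose wrap/1: p = w.
Bind p := w; substituting into the remaining equation gives: tup(cons(6, a), wrap(w), tup(6, 6, wrap(c))) = tup(cons(6, a), wrap(t), tup(6, 6, w)). Substituting into the earlier binding gives s := tup(cons(w, t), tup(t, t, 6), 6).
Decompose tup/3: cons(6, a) = cons(6, a),  wrap(w) = wrap(t),  tup(6, 6, wrap(c)) = tup(6, 6, w).
Delete trivial equation cons(6, a) = cons(6, a).
Decompose wrap/1: w = t.
Bind w := t; substituting into the remaining equation gives: tup(6, 6, wrap(c)) = tup(6, 6, t). Substituting into the earlier bindings gives s := tup(cons(t, t), tup(t, t, 6), 6), p := t.
Decompose tup/3: 6 = 6,  6 = 6,  wrap(c) = t.
Delete trivial equation 6 = 6.
Delete trivial equation 6 = 6.
Bind t := wrap(c). Substituting into the earlier bindings gives s := tup(cons(wrap(c), wrap(c)), tup(wrap(c), wrap(c), 6), 6), p := wrap(c), w := wrap(c).
MGU = { s := tup(cons(wrap(c), wrap(c)), tup(wrap(c), wrap(c), 6), 6), p := wrap(c), w := wrap(c), t := wrap(c) }, so p := wrap(c).

wrap(c)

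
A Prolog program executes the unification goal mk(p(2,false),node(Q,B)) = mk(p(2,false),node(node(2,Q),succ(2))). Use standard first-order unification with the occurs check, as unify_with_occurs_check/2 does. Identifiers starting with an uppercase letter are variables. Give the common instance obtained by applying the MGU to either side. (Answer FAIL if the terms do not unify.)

Decompose mk/2: p(2,false) = p(2,false),  node(Q,B) = node(node(2,Q),succ(2)).
Delete trivial equation p(2,false) = p(2,false).
Decompose node/2: Q = node(2,Q),  B = succ(2).
Occurs check fails: Q occurs in node(2,Q); the equation Q = node(2,Q) has no finite solution.

FAIL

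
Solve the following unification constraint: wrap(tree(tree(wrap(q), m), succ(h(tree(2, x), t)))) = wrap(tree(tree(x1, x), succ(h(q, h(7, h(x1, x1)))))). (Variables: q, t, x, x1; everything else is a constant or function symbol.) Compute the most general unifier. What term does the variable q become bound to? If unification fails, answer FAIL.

tree(2, m)

Decompose wrap/1: tree(tree(wrap(q), m), succ(h(tree(2, x), t))) = tree(tree(x1, x), succ(h(q, h(7, h(x1, x1))))).
Decompose tree/2: tree(wrap(q), m) = tree(x1, x),  succ(h(tree(2, x), t)) = succ(h(q, h(7, h(x1, x1)))).
Decompose tree/2: wrap(q) = x1,  m = x.
Bind x1 := wrap(q); substituting into the one remaining equation that mentions x1 gives: succ(h(tree(2, x), t)) = succ(h(q, h(7, h(wrap(q), wrap(q))))).
Bind x := m; substituting into the remaining equation gives: succ(h(tree(2, m), t)) = succ(h(q, h(7, h(wrap(q), wrap(q))))).
Decompose succ/1: h(tree(2, m), t) = h(q, h(7, h(wrap(q), wrap(q)))).
Decompose h/2: tree(2, m) = q,  t = h(7, h(wrap(q), wrap(q))).
Bind q := tree(2, m); substituting into the remaining equation gives: t = h(7, h(wrap(tree(2, m)), wrap(tree(2, m)))). Substituting into the earlier binding gives x1 := wrap(tree(2, m)).
Bind t := h(7, h(wrap(tree(2, m)), wrap(tree(2, m)))).
MGU = { x1 ↦ wrap(tree(2, m)), x ↦ m, q ↦ tree(2, m), t ↦ h(7, h(wrap(tree(2, m)), wrap(tree(2, m)))) }, so q ↦ tree(2, m).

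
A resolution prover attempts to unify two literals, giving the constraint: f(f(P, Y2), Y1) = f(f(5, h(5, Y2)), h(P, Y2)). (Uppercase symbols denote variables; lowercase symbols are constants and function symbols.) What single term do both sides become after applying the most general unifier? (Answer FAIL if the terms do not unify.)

FAIL

Decompose f/2: f(P, Y2) = f(5, h(5, Y2)),  Y1 = h(P, Y2).
Decompose f/2: P = 5,  Y2 = h(5, Y2).
Bind P := 5; substituting into the one remaining equation that mentions P gives: Y1 = h(5, Y2).
Occurs check fails: Y2 occurs in h(5, Y2); the equation Y2 = h(5, Y2) has no finite solution.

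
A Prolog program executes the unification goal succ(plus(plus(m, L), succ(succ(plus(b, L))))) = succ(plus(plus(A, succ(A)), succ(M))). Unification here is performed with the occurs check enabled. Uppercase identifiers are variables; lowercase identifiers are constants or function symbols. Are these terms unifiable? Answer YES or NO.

Decompose succ/1: plus(plus(m, L), succ(succ(plus(b, L)))) = plus(plus(A, succ(A)), succ(M)).
Decompose plus/2: plus(m, L) = plus(A, succ(A)),  succ(succ(plus(b, L))) = succ(M).
Decompose plus/2: m = A,  L = succ(A).
Bind A := m; substituting into the one remaining equation that mentions A gives: L = succ(m).
Bind L := succ(m); substituting into the remaining equation gives: succ(succ(plus(b, succ(m)))) = succ(M).
Decompose succ/1: succ(plus(b, succ(m))) = M.
Bind M := succ(plus(b, succ(m))).
No equations remain and no clash or occurs-check failure arose, so a unifier exists.

YES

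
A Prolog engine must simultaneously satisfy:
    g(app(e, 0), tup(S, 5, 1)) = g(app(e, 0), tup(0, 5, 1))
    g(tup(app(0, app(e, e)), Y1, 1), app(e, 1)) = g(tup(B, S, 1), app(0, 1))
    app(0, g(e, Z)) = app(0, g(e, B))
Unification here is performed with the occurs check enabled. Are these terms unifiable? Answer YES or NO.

NO

Decompose g/2: app(e, 0) = app(e, 0),  tup(S, 5, 1) = tup(0, 5, 1).
Delete trivial equation app(e, 0) = app(e, 0).
Decompose tup/3: S = 0,  5 = 5,  1 = 1.
Bind S := 0; substituting into the one remaining equation that mentions S gives: g(tup(app(0, app(e, e)), Y1, 1), app(e, 1)) = g(tup(B, 0, 1), app(0, 1)).
Delete trivial equation 5 = 5.
Delete trivial equation 1 = 1.
Decompose g/2: tup(app(0, app(e, e)), Y1, 1) = tup(B, 0, 1),  app(e, 1) = app(0, 1).
Decompose tup/3: app(0, app(e, e)) = B,  Y1 = 0,  1 = 1.
Bind B := app(0, app(e, e)); substituting into the one remaining equation that mentions B gives: app(0, g(e, Z)) = app(0, g(e, app(0, app(e, e)))).
Bind Y1 := 0; no other remaining equation mentions Y1.
Delete trivial equation 1 = 1.
Decompose app/2: e = 0,  1 = 1.
Clash: constants e and 0 differ; no unifier exists.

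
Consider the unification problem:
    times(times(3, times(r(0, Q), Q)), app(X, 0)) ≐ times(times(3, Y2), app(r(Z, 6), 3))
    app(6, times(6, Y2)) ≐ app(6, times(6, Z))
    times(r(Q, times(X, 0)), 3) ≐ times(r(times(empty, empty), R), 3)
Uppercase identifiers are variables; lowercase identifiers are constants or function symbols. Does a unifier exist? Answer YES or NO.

NO

Decompose times/2: times(3, times(r(0, Q), Q)) ≐ times(3, Y2),  app(X, 0) ≐ app(r(Z, 6), 3).
Decompose times/2: 3 ≐ 3,  times(r(0, Q), Q) ≐ Y2.
Delete trivial equation 3 ≐ 3.
Bind Y2 := times(r(0, Q), Q); substituting into the one remaining equation that mentions Y2 gives: app(6, times(6, times(r(0, Q), Q))) ≐ app(6, times(6, Z)).
Decompose app/2: X ≐ r(Z, 6),  0 ≐ 3.
Bind X := r(Z, 6); substituting into the one remaining equation that mentions X gives: times(r(Q, times(r(Z, 6), 0)), 3) ≐ times(r(times(empty, empty), R), 3).
Clash: constants 0 and 3 differ; no unifier exists.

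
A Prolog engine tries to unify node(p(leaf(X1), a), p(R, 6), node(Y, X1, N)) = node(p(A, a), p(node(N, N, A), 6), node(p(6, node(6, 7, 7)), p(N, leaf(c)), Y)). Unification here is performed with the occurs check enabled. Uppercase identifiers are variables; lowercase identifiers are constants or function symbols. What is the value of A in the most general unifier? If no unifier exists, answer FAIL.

Decompose node/3: p(leaf(X1), a) = p(A, a),  p(R, 6) = p(node(N, N, A), 6),  node(Y, X1, N) = node(p(6, node(6, 7, 7)), p(N, leaf(c)), Y).
Decompose p/2: leaf(X1) = A,  a = a.
Bind A := leaf(X1); substituting into the one remaining equation that mentions A gives: p(R, 6) = p(node(N, N, leaf(X1)), 6).
Delete trivial equation a = a.
Decompose p/2: R = node(N, N, leaf(X1)),  6 = 6.
Bind R := node(N, N, leaf(X1)); no other remaining equation mentions R.
Delete trivial equation 6 = 6.
Decompose node/3: Y = p(6, node(6, 7, 7)),  X1 = p(N, leaf(c)),  N = Y.
Bind Y := p(6, node(6, 7, 7)); substituting into the one remaining equation that mentions Y gives: N = p(6, node(6, 7, 7)).
Bind X1 := p(N, leaf(c)); no other remaining equation mentions X1. Substituting into the earlier bindings gives A := leaf(p(N, leaf(c))), R := node(N, N, leaf(p(N, leaf(c)))).
Bind N := p(6, node(6, 7, 7)). Substituting into the earlier bindings gives A := leaf(p(p(6, node(6, 7, 7)), leaf(c))), R := node(p(6, node(6, 7, 7)), p(6, node(6, 7, 7)), leaf(p(p(6, node(6, 7, 7)), leaf(c)))), X1 := p(p(6, node(6, 7, 7)), leaf(c)).
MGU = { A = leaf(p(p(6, node(6, 7, 7)), leaf(c))), R = node(p(6, node(6, 7, 7)), p(6, node(6, 7, 7)), leaf(p(p(6, node(6, 7, 7)), leaf(c)))), Y = p(6, node(6, 7, 7)), X1 = p(p(6, node(6, 7, 7)), leaf(c)), N = p(6, node(6, 7, 7)) }, so A = leaf(p(p(6, node(6, 7, 7)), leaf(c))).

leaf(p(p(6, node(6, 7, 7)), leaf(c)))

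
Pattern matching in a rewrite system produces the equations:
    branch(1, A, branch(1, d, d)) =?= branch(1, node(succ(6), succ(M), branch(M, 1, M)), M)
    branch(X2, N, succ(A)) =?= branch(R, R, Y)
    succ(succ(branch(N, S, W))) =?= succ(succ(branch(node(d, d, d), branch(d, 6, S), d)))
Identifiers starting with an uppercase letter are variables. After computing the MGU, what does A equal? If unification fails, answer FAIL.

FAIL

Decompose branch/3: 1 =?= 1,  A =?= node(succ(6), succ(M), branch(M, 1, M)),  branch(1, d, d) =?= M.
Delete trivial equation 1 =?= 1.
Bind A := node(succ(6), succ(M), branch(M, 1, M)); substituting into the one remaining equation that mentions A gives: branch(X2, N, succ(node(succ(6), succ(M), branch(M, 1, M)))) =?= branch(R, R, Y).
Bind M := branch(1, d, d); substituting into the one remaining equation that mentions M gives: branch(X2, N, succ(node(succ(6), succ(branch(1, d, d)), branch(branch(1, d, d), 1, branch(1, d, d))))) =?= branch(R, R, Y). Substituting into the earlier binding gives A := node(succ(6), succ(branch(1, d, d)), branch(branch(1, d, d), 1, branch(1, d, d))).
Decompose branch/3: X2 =?= R,  N =?= R,  succ(node(succ(6), succ(branch(1, d, d)), branch(branch(1, d, d), 1, branch(1, d, d)))) =?= Y.
Bind X2 := R; no other remaining equation mentions X2.
Bind N := R; substituting into the one remaining equation that mentions N gives: succ(succ(branch(R, S, W))) =?= succ(succ(branch(node(d, d, d), branch(d, 6, S), d))).
Bind Y := succ(node(succ(6), succ(branch(1, d, d)), branch(branch(1, d, d), 1, branch(1, d, d)))); no other remaining equation mentions Y.
Decompose succ/1: succ(branch(R, S, W)) =?= succ(branch(node(d, d, d), branch(d, 6, S), d)).
Decompose succ/1: branch(R, S, W) =?= branch(node(d, d, d), branch(d, 6, S), d).
Decompose branch/3: R =?= node(d, d, d),  S =?= branch(d, 6, S),  W =?= d.
Bind R := node(d, d, d); no other remaining equation mentions R. Substituting into the earlier bindings gives X2 := node(d, d, d), N := node(d, d, d).
Occurs check fails: S occurs in branch(d, 6, S); the equation S =?= branch(d, 6, S) has no finite solution.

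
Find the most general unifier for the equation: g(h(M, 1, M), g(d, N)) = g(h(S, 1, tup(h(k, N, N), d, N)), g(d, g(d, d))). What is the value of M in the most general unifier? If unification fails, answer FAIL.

Decompose g/2: h(M, 1, M) = h(S, 1, tup(h(k, N, N), d, N)),  g(d, N) = g(d, g(d, d)).
Decompose h/3: M = S,  1 = 1,  M = tup(h(k, N, N), d, N).
Bind M := S; substituting into the one remaining equation that mentions M gives: S = tup(h(k, N, N), d, N).
Delete trivial equation 1 = 1.
Bind S := tup(h(k, N, N), d, N); no other remaining equation mentions S. Substituting into the earlier binding gives M := tup(h(k, N, N), d, N).
Decompose g/2: d = d,  N = g(d, d).
Delete trivial equation d = d.
Bind N := g(d, d). Substituting into the earlier bindings gives M := tup(h(k, g(d, d), g(d, d)), d, g(d, d)), S := tup(h(k, g(d, d), g(d, d)), d, g(d, d)).
MGU = { M := tup(h(k, g(d, d), g(d, d)), d, g(d, d)), S := tup(h(k, g(d, d), g(d, d)), d, g(d, d)), N := g(d, d) }, so M := tup(h(k, g(d, d), g(d, d)), d, g(d, d)).

tup(h(k, g(d, d), g(d, d)), d, g(d, d))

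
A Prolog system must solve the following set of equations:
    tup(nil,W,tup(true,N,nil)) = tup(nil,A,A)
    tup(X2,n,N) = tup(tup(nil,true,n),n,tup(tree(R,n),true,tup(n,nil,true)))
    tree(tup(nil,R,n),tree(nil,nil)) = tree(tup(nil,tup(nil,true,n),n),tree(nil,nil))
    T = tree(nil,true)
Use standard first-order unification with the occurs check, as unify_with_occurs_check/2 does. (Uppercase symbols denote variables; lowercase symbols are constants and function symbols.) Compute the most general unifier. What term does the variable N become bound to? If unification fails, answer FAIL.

Decompose tup/3: nil = nil,  W = A,  tup(true,N,nil) = A.
Delete trivial equation nil = nil.
Bind W := A; no other remaining equation mentions W.
Bind A := tup(true,N,nil); no other remaining equation mentions A. Substituting into the earlier binding gives W := tup(true,N,nil).
Decompose tup/3: X2 = tup(nil,true,n),  n = n,  N = tup(tree(R,n),true,tup(n,nil,true)).
Bind X2 := tup(nil,true,n); no other remaining equation mentions X2.
Delete trivial equation n = n.
Bind N := tup(tree(R,n),true,tup(n,nil,true)); no other remaining equation mentions N. Substituting into the earlier bindings gives W := tup(true,tup(tree(R,n),true,tup(n,nil,true)),nil), A := tup(true,tup(tree(R,n),true,tup(n,nil,true)),nil).
Decompose tree/2: tup(nil,R,n) = tup(nil,tup(nil,true,n),n),  tree(nil,nil) = tree(nil,nil).
Decompose tup/3: nil = nil,  R = tup(nil,true,n),  n = n.
Delete trivial equation nil = nil.
Bind R := tup(nil,true,n); no other remaining equation mentions R. Substituting into the earlier bindings gives W := tup(true,tup(tree(tup(nil,true,n),n),true,tup(n,nil,true)),nil), A := tup(true,tup(tree(tup(nil,true,n),n),true,tup(n,nil,true)),nil), N := tup(tree(tup(nil,true,n),n),true,tup(n,nil,true)).
Delete trivial equation n = n.
Delete trivial equation tree(nil,nil) = tree(nil,nil).
Bind T := tree(nil,true).
MGU = { W = tup(true,tup(tree(tup(nil,true,n),n),true,tup(n,nil,true)),nil), A = tup(true,tup(tree(tup(nil,true,n),n),true,tup(n,nil,true)),nil), X2 = tup(nil,true,n), N = tup(tree(tup(nil,true,n),n),true,tup(n,nil,true)), R = tup(nil,true,n), T = tree(nil,true) }, so N = tup(tree(tup(nil,true,n),n),true,tup(n,nil,true)).

tup(tree(tup(nil,true,n),n),true,tup(n,nil,true))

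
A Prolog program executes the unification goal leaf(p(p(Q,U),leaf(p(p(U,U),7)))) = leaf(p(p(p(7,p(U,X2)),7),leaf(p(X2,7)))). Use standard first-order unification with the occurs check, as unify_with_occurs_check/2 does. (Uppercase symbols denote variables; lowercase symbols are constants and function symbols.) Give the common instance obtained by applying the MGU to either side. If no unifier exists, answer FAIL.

leaf(p(p(p(7,p(7,p(7,7))),7),leaf(p(p(7,7),7))))

Decompose leaf/1: p(p(Q,U),leaf(p(p(U,U),7))) = p(p(p(7,p(U,X2)),7),leaf(p(X2,7))).
Decompose p/2: p(Q,U) = p(p(7,p(U,X2)),7),  leaf(p(p(U,U),7)) = leaf(p(X2,7)).
Decompose p/2: Q = p(7,p(U,X2)),  U = 7.
Bind Q := p(7,p(U,X2)); no other remaining equation mentions Q.
Bind U := 7; substituting into the remaining equation gives: leaf(p(p(7,7),7)) = leaf(p(X2,7)). Substituting into the earlier binding gives Q := p(7,p(7,X2)).
Decompose leaf/1: p(p(7,7),7) = p(X2,7).
Decompose p/2: p(7,7) = X2,  7 = 7.
Bind X2 := p(7,7); no other remaining equation mentions X2. Substituting into the earlier binding gives Q := p(7,p(7,p(7,7))).
Delete trivial equation 7 = 7.
Applying the MGU to either side gives leaf(p(p(p(7,p(7,p(7,7))),7),leaf(p(p(7,7),7)))).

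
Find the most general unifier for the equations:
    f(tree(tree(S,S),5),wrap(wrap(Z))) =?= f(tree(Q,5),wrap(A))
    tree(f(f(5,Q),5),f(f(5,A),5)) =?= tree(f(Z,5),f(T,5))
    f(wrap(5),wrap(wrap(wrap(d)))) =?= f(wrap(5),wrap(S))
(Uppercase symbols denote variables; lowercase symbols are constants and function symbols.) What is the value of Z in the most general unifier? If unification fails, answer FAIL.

f(5,tree(wrap(wrap(d)),wrap(wrap(d))))

Decompose f/2: tree(tree(S,S),5) =?= tree(Q,5),  wrap(wrap(Z)) =?= wrap(A).
Decompose tree/2: tree(S,S) =?= Q,  5 =?= 5.
Bind Q := tree(S,S); substituting into the one remaining equation that mentions Q gives: tree(f(f(5,tree(S,S)),5),f(f(5,A),5)) =?= tree(f(Z,5),f(T,5)).
Delete trivial equation 5 =?= 5.
Decompose wrap/1: wrap(Z) =?= A.
Bind A := wrap(Z); substituting into the one remaining equation that mentions A gives: tree(f(f(5,tree(S,S)),5),f(f(5,wrap(Z)),5)) =?= tree(f(Z,5),f(T,5)).
Decompose tree/2: f(f(5,tree(S,S)),5) =?= f(Z,5),  f(f(5,wrap(Z)),5) =?= f(T,5).
Decompose f/2: f(5,tree(S,S)) =?= Z,  5 =?= 5.
Bind Z := f(5,tree(S,S)); substituting into the one remaining equation that mentions Z gives: f(f(5,wrap(f(5,tree(S,S)))),5) =?= f(T,5). Substituting into the earlier binding gives A := wrap(f(5,tree(S,S))).
Delete trivial equation 5 =?= 5.
Decompose f/2: f(5,wrap(f(5,tree(S,S)))) =?= T,  5 =?= 5.
Bind T := f(5,wrap(f(5,tree(S,S)))); no other remaining equation mentions T.
Delete trivial equation 5 =?= 5.
Decompose f/2: wrap(5) =?= wrap(5),  wrap(wrap(wrap(d))) =?= wrap(S).
Delete trivial equation wrap(5) =?= wrap(5).
Decompose wrap/1: wrap(wrap(d)) =?= S.
Bind S := wrap(wrap(d)). Substituting into the earlier bindings gives Q := tree(wrap(wrap(d)),wrap(wrap(d))), A := wrap(f(5,tree(wrap(wrap(d)),wrap(wrap(d))))), Z := f(5,tree(wrap(wrap(d)),wrap(wrap(d)))), T := f(5,wrap(f(5,tree(wrap(wrap(d)),wrap(wrap(d)))))).
MGU = { Q ↦ tree(wrap(wrap(d)),wrap(wrap(d))), A ↦ wrap(f(5,tree(wrap(wrap(d)),wrap(wrap(d))))), Z ↦ f(5,tree(wrap(wrap(d)),wrap(wrap(d)))), T ↦ f(5,wrap(f(5,tree(wrap(wrap(d)),wrap(wrap(d)))))), S ↦ wrap(wrap(d)) }, so Z ↦ f(5,tree(wrap(wrap(d)),wrap(wrap(d)))).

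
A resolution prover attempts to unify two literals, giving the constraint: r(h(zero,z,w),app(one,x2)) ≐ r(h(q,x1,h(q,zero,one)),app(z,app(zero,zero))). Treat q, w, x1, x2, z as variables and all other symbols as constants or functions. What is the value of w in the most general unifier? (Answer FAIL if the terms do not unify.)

h(zero,zero,one)

Decompose r/2: h(zero,z,w) ≐ h(q,x1,h(q,zero,one)),  app(one,x2) ≐ app(z,app(zero,zero)).
Decompose h/3: zero ≐ q,  z ≐ x1,  w ≐ h(q,zero,one).
Bind q := zero; substituting into the one remaining equation that mentions q gives: w ≐ h(zero,zero,one).
Bind z := x1; substituting into the one remaining equation that mentions z gives: app(one,x2) ≐ app(x1,app(zero,zero)).
Bind w := h(zero,zero,one); no other remaining equation mentions w.
Decompose app/2: one ≐ x1,  x2 ≐ app(zero,zero).
Bind x1 := one; no other remaining equation mentions x1. Substituting into the earlier binding gives z := one.
Bind x2 := app(zero,zero).
MGU = { q ↦ zero, z ↦ one, w ↦ h(zero,zero,one), x1 ↦ one, x2 ↦ app(zero,zero) }, so w ↦ h(zero,zero,one).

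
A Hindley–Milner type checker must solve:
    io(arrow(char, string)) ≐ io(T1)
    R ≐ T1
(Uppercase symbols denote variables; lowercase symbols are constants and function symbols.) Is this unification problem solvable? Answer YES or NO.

YES

Decompose io/1: arrow(char, string) ≐ T1.
Bind T1 := arrow(char, string); substituting into the remaining equation gives: R ≐ arrow(char, string).
Bind R := arrow(char, string).
No equations remain and no clash or occurs-check failure arose, so a unifier exists.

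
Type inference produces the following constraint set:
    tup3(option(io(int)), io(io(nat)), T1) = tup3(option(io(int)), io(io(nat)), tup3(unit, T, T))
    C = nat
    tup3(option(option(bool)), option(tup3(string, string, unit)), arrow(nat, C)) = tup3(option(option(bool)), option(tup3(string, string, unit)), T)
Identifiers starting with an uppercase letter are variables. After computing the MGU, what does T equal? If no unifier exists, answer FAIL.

arrow(nat, nat)

Decompose tup3/3: option(io(int)) = option(io(int)),  io(io(nat)) = io(io(nat)),  T1 = tup3(unit, T, T).
Delete trivial equation option(io(int)) = option(io(int)).
Delete trivial equation io(io(nat)) = io(io(nat)).
Bind T1 := tup3(unit, T, T); no other remaining equation mentions T1.
Bind C := nat; substituting into the remaining equation gives: tup3(option(option(bool)), option(tup3(string, string, unit)), arrow(nat, nat)) = tup3(option(option(bool)), option(tup3(string, string, unit)), T).
Decompose tup3/3: option(option(bool)) = option(option(bool)),  option(tup3(string, string, unit)) = option(tup3(string, string, unit)),  arrow(nat, nat) = T.
Delete trivial equation option(option(bool)) = option(option(bool)).
Delete trivial equation option(tup3(string, string, unit)) = option(tup3(string, string, unit)).
Bind T := arrow(nat, nat). Substituting into the earlier binding gives T1 := tup3(unit, arrow(nat, nat), arrow(nat, nat)).
MGU = { T1 ↦ tup3(unit, arrow(nat, nat), arrow(nat, nat)), C ↦ nat, T ↦ arrow(nat, nat) }, so T ↦ arrow(nat, nat).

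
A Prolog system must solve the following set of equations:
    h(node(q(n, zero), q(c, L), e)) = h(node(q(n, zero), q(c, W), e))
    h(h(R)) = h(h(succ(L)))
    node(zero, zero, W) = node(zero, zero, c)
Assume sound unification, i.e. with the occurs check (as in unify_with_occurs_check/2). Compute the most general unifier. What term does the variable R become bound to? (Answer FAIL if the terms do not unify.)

Decompose h/1: node(q(n, zero), q(c, L), e) = node(q(n, zero), q(c, W), e).
Decompose node/3: q(n, zero) = q(n, zero),  q(c, L) = q(c, W),  e = e.
Delete trivial equation q(n, zero) = q(n, zero).
Decompose q/2: c = c,  L = W.
Delete trivial equation c = c.
Bind L := W; substituting into the one remaining equation that mentions L gives: h(h(R)) = h(h(succ(W))).
Delete trivial equation e = e.
Decompose h/1: h(R) = h(succ(W)).
Decompose h/1: R = succ(W).
Bind R := succ(W); no other remaining equation mentions R.
Decompose node/3: zero = zero,  zero = zero,  W = c.
Delete trivial equation zero = zero.
Delete trivial equation zero = zero.
Bind W := c. Substituting into the earlier bindings gives L := c, R := succ(c).
MGU = { L ↦ c, R ↦ succ(c), W ↦ c }, so R ↦ succ(c).

succ(c)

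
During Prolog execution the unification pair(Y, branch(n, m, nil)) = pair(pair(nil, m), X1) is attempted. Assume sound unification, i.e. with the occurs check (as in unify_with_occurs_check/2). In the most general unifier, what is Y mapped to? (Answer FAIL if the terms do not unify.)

pair(nil, m)

Decompose pair/2: Y = pair(nil, m),  branch(n, m, nil) = X1.
Bind Y := pair(nil, m); no other remaining equation mentions Y.
Bind X1 := branch(n, m, nil).
MGU = { Y ↦ pair(nil, m), X1 ↦ branch(n, m, nil) }, so Y ↦ pair(nil, m).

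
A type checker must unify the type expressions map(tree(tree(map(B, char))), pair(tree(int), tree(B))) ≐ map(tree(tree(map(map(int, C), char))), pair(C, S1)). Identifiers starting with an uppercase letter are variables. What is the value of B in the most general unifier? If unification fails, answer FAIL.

Decompose map/2: tree(tree(map(B, char))) ≐ tree(tree(map(map(int, C), char))),  pair(tree(int), tree(B)) ≐ pair(C, S1).
Decompose tree/1: tree(map(B, char)) ≐ tree(map(map(int, C), char)).
Decompose tree/1: map(B, char) ≐ map(map(int, C), char).
Decompose map/2: B ≐ map(int, C),  char ≐ char.
Bind B := map(int, C); substituting into the one remaining equation that mentions B gives: pair(tree(int), tree(map(int, C))) ≐ pair(C, S1).
Delete trivial equation char ≐ char.
Decompose pair/2: tree(int) ≐ C,  tree(map(int, C)) ≐ S1.
Bind C := tree(int); substituting into the remaining equation gives: tree(map(int, tree(int))) ≐ S1. Substituting into the earlier binding gives B := map(int, tree(int)).
Bind S1 := tree(map(int, tree(int))).
MGU = { B -> map(int, tree(int)), C -> tree(int), S1 -> tree(map(int, tree(int))) }, so B -> map(int, tree(int)).

map(int, tree(int))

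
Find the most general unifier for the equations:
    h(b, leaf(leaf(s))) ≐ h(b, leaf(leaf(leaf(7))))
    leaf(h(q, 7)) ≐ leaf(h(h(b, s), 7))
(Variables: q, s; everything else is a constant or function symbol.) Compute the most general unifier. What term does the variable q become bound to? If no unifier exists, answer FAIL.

Decompose h/2: b ≐ b,  leaf(leaf(s)) ≐ leaf(leaf(leaf(7))).
Delete trivial equation b ≐ b.
Decompose leaf/1: leaf(s) ≐ leaf(leaf(7)).
Decompose leaf/1: s ≐ leaf(7).
Bind s := leaf(7); substituting into the remaining equation gives: leaf(h(q, 7)) ≐ leaf(h(h(b, leaf(7)), 7)).
Decompose leaf/1: h(q, 7) ≐ h(h(b, leaf(7)), 7).
Decompose h/2: q ≐ h(b, leaf(7)),  7 ≐ 7.
Bind q := h(b, leaf(7)); no other remaining equation mentions q.
Delete trivial equation 7 ≐ 7.
MGU = { s ↦ leaf(7), q ↦ h(b, leaf(7)) }, so q ↦ h(b, leaf(7)).

h(b, leaf(7))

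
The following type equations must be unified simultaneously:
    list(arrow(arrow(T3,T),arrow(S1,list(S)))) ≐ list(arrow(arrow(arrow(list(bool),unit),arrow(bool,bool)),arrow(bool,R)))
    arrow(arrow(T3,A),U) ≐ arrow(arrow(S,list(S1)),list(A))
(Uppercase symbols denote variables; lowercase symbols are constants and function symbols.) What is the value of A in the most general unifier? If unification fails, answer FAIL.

Decompose list/1: arrow(arrow(T3,T),arrow(S1,list(S))) ≐ arrow(arrow(arrow(list(bool),unit),arrow(bool,bool)),arrow(bool,R)).
Decompose arrow/2: arrow(T3,T) ≐ arrow(arrow(list(bool),unit),arrow(bool,bool)),  arrow(S1,list(S)) ≐ arrow(bool,R).
Decompose arrow/2: T3 ≐ arrow(list(bool),unit),  T ≐ arrow(bool,bool).
Bind T3 := arrow(list(bool),unit); substituting into the one remaining equation that mentions T3 gives: arrow(arrow(arrow(list(bool),unit),A),U) ≐ arrow(arrow(S,list(S1)),list(A)).
Bind T := arrow(bool,bool); no other remaining equation mentions T.
Decompose arrow/2: S1 ≐ bool,  list(S) ≐ R.
Bind S1 := bool; substituting into the one remaining equation that mentions S1 gives: arrow(arrow(arrow(list(bool),unit),A),U) ≐ arrow(arrow(S,list(bool)),list(A)).
Bind R := list(S); no other remaining equation mentions R.
Decompose arrow/2: arrow(arrow(list(bool),unit),A) ≐ arrow(S,list(bool)),  U ≐ list(A).
Decompose arrow/2: arrow(list(bool),unit) ≐ S,  A ≐ list(bool).
Bind S := arrow(list(bool),unit); no other remaining equation mentions S. Substituting into the earlier binding gives R := list(arrow(list(bool),unit)).
Bind A := list(bool); substituting into the remaining equation gives: U ≐ list(list(bool)).
Bind U := list(list(bool)).
MGU = { T3 ↦ arrow(list(bool),unit), T ↦ arrow(bool,bool), S1 ↦ bool, R ↦ list(arrow(list(bool),unit)), S ↦ arrow(list(bool),unit), A ↦ list(bool), U ↦ list(list(bool)) }, so A ↦ list(bool).

list(bool)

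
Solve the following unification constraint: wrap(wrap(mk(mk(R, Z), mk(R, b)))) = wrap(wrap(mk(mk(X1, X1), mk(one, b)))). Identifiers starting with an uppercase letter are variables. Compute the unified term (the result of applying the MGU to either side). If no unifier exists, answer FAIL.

wrap(wrap(mk(mk(one, one), mk(one, b))))

Decompose wrap/1: wrap(mk(mk(R, Z), mk(R, b))) = wrap(mk(mk(X1, X1), mk(one, b))).
Decompose wrap/1: mk(mk(R, Z), mk(R, b)) = mk(mk(X1, X1), mk(one, b)).
Decompose mk/2: mk(R, Z) = mk(X1, X1),  mk(R, b) = mk(one, b).
Decompose mk/2: R = X1,  Z = X1.
Bind R := X1; substituting into the one remaining equation that mentions R gives: mk(X1, b) = mk(one, b).
Bind Z := X1; no other remaining equation mentions Z.
Decompose mk/2: X1 = one,  b = b.
Bind X1 := one; no other remaining equation mentions X1. Substituting into the earlier bindings gives R := one, Z := one.
Delete trivial equation b = b.
Applying the MGU to either side gives wrap(wrap(mk(mk(one, one), mk(one, b)))).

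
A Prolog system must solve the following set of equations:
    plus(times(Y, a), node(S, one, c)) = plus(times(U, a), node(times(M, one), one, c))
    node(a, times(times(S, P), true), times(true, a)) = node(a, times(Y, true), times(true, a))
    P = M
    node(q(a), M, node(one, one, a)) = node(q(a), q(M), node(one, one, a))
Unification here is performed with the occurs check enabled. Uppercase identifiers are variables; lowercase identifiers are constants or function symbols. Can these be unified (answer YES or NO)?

Decompose plus/2: times(Y, a) = times(U, a),  node(S, one, c) = node(times(M, one), one, c).
Decompose times/2: Y = U,  a = a.
Bind Y := U; substituting into the one remaining equation that mentions Y gives: node(a, times(times(S, P), true), times(true, a)) = node(a, times(U, true), times(true, a)).
Delete trivial equation a = a.
Decompose node/3: S = times(M, one),  one = one,  c = c.
Bind S := times(M, one); substituting into the one remaining equation that mentions S gives: node(a, times(times(times(M, one), P), true), times(true, a)) = node(a, times(U, true), times(true, a)).
Delete trivial equation one = one.
Delete trivial equation c = c.
Decompose node/3: a = a,  times(times(times(M, one), P), true) = times(U, true),  times(true, a) = times(true, a).
Delete trivial equation a = a.
Decompose times/2: times(times(M, one), P) = U,  true = true.
Bind U := times(times(M, one), P); no other remaining equation mentions U. Substituting into the earlier binding gives Y := times(times(M, one), P).
Delete trivial equation true = true.
Delete trivial equation times(true, a) = times(true, a).
Bind P := M; no other remaining equation mentions P. Substituting into the earlier bindings gives Y := times(times(M, one), M), U := times(times(M, one), M).
Decompose node/3: q(a) = q(a),  M = q(M),  node(one, one, a) = node(one, one, a).
Delete trivial equation q(a) = q(a).
Occurs check fails: M occurs in q(M); the equation M = q(M) has no finite solution.

NO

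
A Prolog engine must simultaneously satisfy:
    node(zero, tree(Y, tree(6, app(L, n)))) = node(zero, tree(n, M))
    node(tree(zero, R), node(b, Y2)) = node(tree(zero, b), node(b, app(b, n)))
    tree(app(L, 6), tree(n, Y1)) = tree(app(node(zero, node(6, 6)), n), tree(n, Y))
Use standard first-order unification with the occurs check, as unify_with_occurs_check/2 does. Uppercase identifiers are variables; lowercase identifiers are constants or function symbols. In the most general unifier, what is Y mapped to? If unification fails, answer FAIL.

FAIL

Decompose node/2: zero = zero,  tree(Y, tree(6, app(L, n))) = tree(n, M).
Delete trivial equation zero = zero.
Decompose tree/2: Y = n,  tree(6, app(L, n)) = M.
Bind Y := n; substituting into the one remaining equation that mentions Y gives: tree(app(L, 6), tree(n, Y1)) = tree(app(node(zero, node(6, 6)), n), tree(n, n)).
Bind M := tree(6, app(L, n)); no other remaining equation mentions M.
Decompose node/2: tree(zero, R) = tree(zero, b),  node(b, Y2) = node(b, app(b, n)).
Decompose tree/2: zero = zero,  R = b.
Delete trivial equation zero = zero.
Bind R := b; no other remaining equation mentions R.
Decompose node/2: b = b,  Y2 = app(b, n).
Delete trivial equation b = b.
Bind Y2 := app(b, n); no other remaining equation mentions Y2.
Decompose tree/2: app(L, 6) = app(node(zero, node(6, 6)), n),  tree(n, Y1) = tree(n, n).
Decompose app/2: L = node(zero, node(6, 6)),  6 = n.
Bind L := node(zero, node(6, 6)); no other remaining equation mentions L. Substituting into the earlier binding gives M := tree(6, app(node(zero, node(6, 6)), n)).
Clash: constants 6 and n differ; no unifier exists.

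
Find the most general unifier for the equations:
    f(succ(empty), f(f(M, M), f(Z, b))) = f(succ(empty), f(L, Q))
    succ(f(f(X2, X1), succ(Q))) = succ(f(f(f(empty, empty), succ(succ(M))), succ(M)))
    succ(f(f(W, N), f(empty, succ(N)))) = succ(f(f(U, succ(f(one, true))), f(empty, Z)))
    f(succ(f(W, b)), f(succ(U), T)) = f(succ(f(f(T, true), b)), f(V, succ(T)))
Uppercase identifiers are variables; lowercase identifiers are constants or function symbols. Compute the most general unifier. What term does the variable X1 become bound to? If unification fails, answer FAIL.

Decompose f/2: succ(empty) = succ(empty),  f(f(M, M), f(Z, b)) = f(L, Q).
Delete trivial equation succ(empty) = succ(empty).
Decompose f/2: f(M, M) = L,  f(Z, b) = Q.
Bind L := f(M, M); no other remaining equation mentions L.
Bind Q := f(Z, b); substituting into the one remaining equation that mentions Q gives: succ(f(f(X2, X1), succ(f(Z, b)))) = succ(f(f(f(empty, empty), succ(succ(M))), succ(M))).
Decompose succ/1: f(f(X2, X1), succ(f(Z, b))) = f(f(f(empty, empty), succ(succ(M))), succ(M)).
Decompose f/2: f(X2, X1) = f(f(empty, empty), succ(succ(M))),  succ(f(Z, b)) = succ(M).
Decompose f/2: X2 = f(empty, empty),  X1 = succ(succ(M)).
Bind X2 := f(empty, empty); no other remaining equation mentions X2.
Bind X1 := succ(succ(M)); no other remaining equation mentions X1.
Decompose succ/1: f(Z, b) = M.
Bind M := f(Z, b); no other remaining equation mentions M. Substituting into the earlier bindings gives L := f(f(Z, b), f(Z, b)), X1 := succ(succ(f(Z, b))).
Decompose succ/1: f(f(W, N), f(empty, succ(N))) = f(f(U, succ(f(one, true))), f(empty, Z)).
Decompose f/2: f(W, N) = f(U, succ(f(one, true))),  f(empty, succ(N)) = f(empty, Z).
Decompose f/2: W = U,  N = succ(f(one, true)).
Bind W := U; substituting into the one remaining equation that mentions W gives: f(succ(f(U, b)), f(succ(U), T)) = f(succ(f(f(T, true), b)), f(V, succ(T))).
Bind N := succ(f(one, true)); substituting into the one remaining equation that mentions N gives: f(empty, succ(succ(f(one, true)))) = f(empty, Z).
Decompose f/2: empty = empty,  succ(succ(f(one, true))) = Z.
Delete trivial equation empty = empty.
Bind Z := succ(succ(f(one, true))); no other remaining equation mentions Z. Substituting into the earlier bindings gives L := f(f(succ(succ(f(one, true))), b), f(succ(succ(f(one, true))), b)), Q := f(succ(succ(f(one, true))), b), X1 := succ(succ(f(succ(succ(f(one, true))), b))), M := f(succ(succ(f(one, true))), b).
Decompose f/2: succ(f(U, b)) = succ(f(f(T, true), b)),  f(succ(U), T) = f(V, succ(T)).
Decompose succ/1: f(U, b) = f(f(T, true), b).
Decompose f/2: U = f(T, true),  b = b.
Bind U := f(T, true); substituting into the one remaining equation that mentions U gives: f(succ(f(T, true)), T) = f(V, succ(T)). Substituting into the earlier binding gives W := f(T, true).
Delete trivial equation b = b.
Decompose f/2: succ(f(T, true)) = V,  T = succ(T).
Bind V := succ(f(T, true)); no other remaining equation mentions V.
Occurs check fails: T occurs in succ(T); the equation T = succ(T) has no finite solution.

FAIL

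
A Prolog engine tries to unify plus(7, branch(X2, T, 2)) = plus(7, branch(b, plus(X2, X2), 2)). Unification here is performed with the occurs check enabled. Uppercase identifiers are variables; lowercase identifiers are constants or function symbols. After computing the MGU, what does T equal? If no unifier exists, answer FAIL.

plus(b, b)

Decompose plus/2: 7 = 7,  branch(X2, T, 2) = branch(b, plus(X2, X2), 2).
Delete trivial equation 7 = 7.
Decompose branch/3: X2 = b,  T = plus(X2, X2),  2 = 2.
Bind X2 := b; substituting into the one remaining equation that mentions X2 gives: T = plus(b, b).
Bind T := plus(b, b); no other remaining equation mentions T.
Delete trivial equation 2 = 2.
MGU = { X2 = b, T = plus(b, b) }, so T = plus(b, b).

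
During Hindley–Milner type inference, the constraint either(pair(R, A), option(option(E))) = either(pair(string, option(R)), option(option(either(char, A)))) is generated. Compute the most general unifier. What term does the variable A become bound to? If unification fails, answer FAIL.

Decompose either/2: pair(R, A) = pair(string, option(R)),  option(option(E)) = option(option(either(char, A))).
Decompose pair/2: R = string,  A = option(R).
Bind R := string; substituting into the one remaining equation that mentions R gives: A = option(string).
Bind A := option(string); substituting into the remaining equation gives: option(option(E)) = option(option(either(char, option(string)))).
Decompose option/1: option(E) = option(either(char, option(string))).
Decompose option/1: E = either(char, option(string)).
Bind E := either(char, option(string)).
MGU = { R ↦ string, A ↦ option(string), E ↦ either(char, option(string)) }, so A ↦ option(string).

option(string)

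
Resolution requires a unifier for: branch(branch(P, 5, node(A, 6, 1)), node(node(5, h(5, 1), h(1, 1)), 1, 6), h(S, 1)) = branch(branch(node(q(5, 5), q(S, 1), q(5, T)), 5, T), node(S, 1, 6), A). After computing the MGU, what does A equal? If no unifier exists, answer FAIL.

h(node(5, h(5, 1), h(1, 1)), 1)

Decompose branch/3: branch(P, 5, node(A, 6, 1)) = branch(node(q(5, 5), q(S, 1), q(5, T)), 5, T),  node(node(5, h(5, 1), h(1, 1)), 1, 6) = node(S, 1, 6),  h(S, 1) = A.
Decompose branch/3: P = node(q(5, 5), q(S, 1), q(5, T)),  5 = 5,  node(A, 6, 1) = T.
Bind P := node(q(5, 5), q(S, 1), q(5, T)); no other remaining equation mentions P.
Delete trivial equation 5 = 5.
Bind T := node(A, 6, 1); no other remaining equation mentions T. Substituting into the earlier binding gives P := node(q(5, 5), q(S, 1), q(5, node(A, 6, 1))).
Decompose node/3: node(5, h(5, 1), h(1, 1)) = S,  1 = 1,  6 = 6.
Bind S := node(5, h(5, 1), h(1, 1)); substituting into the one remaining equation that mentions S gives: h(node(5, h(5, 1), h(1, 1)), 1) = A. Substituting into the earlier binding gives P := node(q(5, 5), q(node(5, h(5, 1), h(1, 1)), 1), q(5, node(A, 6, 1))).
Delete trivial equation 1 = 1.
Delete trivial equation 6 = 6.
Bind A := h(node(5, h(5, 1), h(1, 1)), 1). Substituting into the earlier bindings gives P := node(q(5, 5), q(node(5, h(5, 1), h(1, 1)), 1), q(5, node(h(node(5, h(5, 1), h(1, 1)), 1), 6, 1))), T := node(h(node(5, h(5, 1), h(1, 1)), 1), 6, 1).
MGU = { P ↦ node(q(5, 5), q(node(5, h(5, 1), h(1, 1)), 1), q(5, node(h(node(5, h(5, 1), h(1, 1)), 1), 6, 1))), T ↦ node(h(node(5, h(5, 1), h(1, 1)), 1), 6, 1), S ↦ node(5, h(5, 1), h(1, 1)), A ↦ h(node(5, h(5, 1), h(1, 1)), 1) }, so A ↦ h(node(5, h(5, 1), h(1, 1)), 1).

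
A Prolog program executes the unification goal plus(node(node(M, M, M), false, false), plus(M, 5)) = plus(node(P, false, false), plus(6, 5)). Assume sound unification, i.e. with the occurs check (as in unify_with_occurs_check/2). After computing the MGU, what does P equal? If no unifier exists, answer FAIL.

node(6, 6, 6)

Decompose plus/2: node(node(M, M, M), false, false) = node(P, false, false),  plus(M, 5) = plus(6, 5).
Decompose node/3: node(M, M, M) = P,  false = false,  false = false.
Bind P := node(M, M, M); no other remaining equation mentions P.
Delete trivial equation false = false.
Delete trivial equation false = false.
Decompose plus/2: M = 6,  5 = 5.
Bind M := 6; no other remaining equation mentions M. Substituting into the earlier binding gives P := node(6, 6, 6).
Delete trivial equation 5 = 5.
MGU = { P = node(6, 6, 6), M = 6 }, so P = node(6, 6, 6).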